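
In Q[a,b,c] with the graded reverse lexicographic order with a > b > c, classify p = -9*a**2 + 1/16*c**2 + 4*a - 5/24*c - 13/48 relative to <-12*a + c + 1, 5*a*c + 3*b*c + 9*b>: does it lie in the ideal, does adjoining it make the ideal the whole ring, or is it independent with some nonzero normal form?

-9*a**2 + 1/16*c**2 + 4*a - 5/24*c - 13/48 lies in I (it reduces to 0).

First compute the reduced Gröbner basis of I by Buchberger's algorithm.
f_1 = -12*a + c + 1, LT = a.
f_2 = 5*a*c + 3*b*c + 9*b, LT = a*c.

S(f_1,f_2): lcm = a*c. S = -3/5*b*c - 1/12*c**2 - 9/5*b - 1/12*c.
  reduce S modulo (f_1, f_2):
  remainder -3/5*b*c - 1/12*c**2 - 9/5*b - 1/12*c ≠ 0; add h_3 = -3/5*b*c - 1/12*c**2 - 9/5*b - 1/12*c to the basis.

The other S-polynomials (S(f_1,h_3), S(f_2,h_3)) all reduce to 0 modulo the current basis, so we have a Gröbner basis.
Inter-reduce: drop elements whose leading term is divisible by another's, tail-reduce, and make monic.
Reduced Gröbner basis: {b*c + 5/36*c**2 + 3*b + 5/36*c, a - 1/12*c - 1/12}.
Label its elements g_1 = b*c + 5/36*c**2 + 3*b + 5/36*c, g_2 = a - 1/12*c - 1/12.

Reduce p = -9*a**2 + 1/16*c**2 + 4*a - 5/24*c - 13/48 modulo G:
  leading term a**2: subtract (-9*a)·g_2 from -9*a**2 + 1/16*c**2 + 4*a - 5/24*c - 13/48 → -3/4*a*c + 1/16*c**2 + 13/4*a - 5/24*c - 13/48
  leading term a*c: subtract (-3/4*c)·g_2 from -3/4*a*c + 1/16*c**2 + 13/4*a - 5/24*c - 13/48 → 13/4*a - 13/48*c - 13/48
  leading term a: subtract (13/4)·g_2 from 13/4*a - 13/48*c - 13/48 → 0
  normal form = 0.
Since the normal form is 0, p ∈ I.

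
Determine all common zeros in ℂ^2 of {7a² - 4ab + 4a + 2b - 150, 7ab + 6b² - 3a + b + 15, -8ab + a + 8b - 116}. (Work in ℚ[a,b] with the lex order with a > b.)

Compute a lex Gröbner basis by Buchberger's algorithm.
f_1 = 7a² - 4ab + 4a + 2b - 150, LT = a².
f_2 = 7ab - 3a + 6b² + b + 15, LT = ab.
f_3 = -8ab + a + 8b - 116, LT = ab.

S(f_1,f_2): lcm = a²b. S = 3/7a² - 10/7ab² + 3/7ab - 15/7a + 2/7b² - 150/7b.
  leading term a²: subtract (3/49)·f_1 from 3/7a² - 10/7ab² + 3/7ab - 15/7a + 2/7b² - 150/7b → -10/7ab² + 33/49ab - 117/49a + 2/7b² - 1056/49b + 450/49
  leading term ab²: subtract (-10/49b)·f_2 from -10/7ab² + 33/49ab - 117/49a + 2/7b² - 1056/49b + 450/49 → 3/49ab - 117/49a + 60/49b³ + 24/49b² - 906/49b + 450/49
  leading term ab: subtract (3/343)·f_2 from 3/49ab - 117/49a + 60/49b³ + 24/49b² - 906/49b + 450/49 → -810/343a + 60/49b³ + 150/343b² - 6345/343b + 3105/343
  leading term a: no divisor's leading term divides it; move -810/343a to the remainder.
  leading term b³: no divisor's leading term divides it; move 60/49b³ to the remainder.
  leading term b²: no divisor's leading term divides it; move 150/343b² to the remainder.
  leading term b: no divisor's leading term divides it; move -6345/343b to the remainder.
  leading term 1: no divisor's leading term divides it; move 3105/343 to the remainder.
  remainder -810/343a + 60/49b³ + 150/343b² - 6345/343b + 3105/343 ≠ 0; add h_4 = -810/343a + 60/49b³ + 150/343b² - 6345/343b + 3105/343 to the basis.

S(f_1,f_3): lcm = a²b. S = ⅛a² - 4/7ab² + 11/7ab - 29/2a + 2/7b² - 150/7b.
  leading term a²: subtract (1/56)·f_1 from ⅛a² - 4/7ab² + 11/7ab - 29/2a + 2/7b² - 150/7b → -4/7ab² + 23/14ab - 102/7a + 2/7b² - 601/28b + 75/28
  leading term ab²: subtract (-4/49b)·f_2 from -4/7ab² + 23/14ab - 102/7a + 2/7b² - 601/28b + 75/28 → 137/98ab - 102/7a + 24/49b³ + 18/49b² - 3967/196b + 75/28
  leading term ab: subtract (137/686)·f_2 from 137/98ab - 102/7a + 24/49b³ + 18/49b² - 3967/196b + 75/28 → -9585/686a + 24/49b³ - 285/343b² - 28043/1372b - 435/1372
  leading term a: subtract (71/12)·h_4 from -9585/686a + 24/49b³ - 285/343b² - 28043/1372b - 435/1372 → -331/49b³ - 335/98b² + 8723/98b - 2640/49
  leading term b³: no divisor's leading term divides it; move -331/49b³ to the remainder.
  leading term b²: no divisor's leading term divides it; move -335/98b² to the remainder.
  leading term b: no divisor's leading term divides it; move 8723/98b to the remainder.
  leading term 1: no divisor's leading term divides it; move -2640/49 to the remainder.
  remainder -331/49b³ - 335/98b² + 8723/98b - 2640/49 ≠ 0; add h_5 = -331/49b³ - 335/98b² + 8723/98b - 2640/49 to the basis.

S(f_2,f_3): lcm = ab. S = -17/56a + 6/7b² + 8/7b - 173/14.
  leading term a: subtract (833/6480)·h_4 from -17/56a + 6/7b² + 8/7b - 173/14 → -17/108b³ + 173/216b² + 169/48b - 649/48
  leading term b³: subtract (833/35748)·h_5 from -17/108b³ + 173/216b² + 169/48b - 649/48 → 10493/11916b² + 206869/142992b - 584617/47664
  leading term b²: no divisor's leading term divides it; move 10493/11916b² to the remainder.
  leading term b: no divisor's leading term divides it; move 206869/142992b to the remainder.
  leading term 1: no divisor's leading term divides it; move -584617/47664 to the remainder.
  remainder 10493/11916b² + 206869/142992b - 584617/47664 ≠ 0; add h_6 = 10493/11916b² + 206869/142992b - 584617/47664 to the basis.

S(f_1,h_4): lcm = a². S = 14/27ab³ + 5/27ab² - 353/42ab + 185/42a + 2/7b - 150/7.
  leading term ab³: subtract (2/27b²)·f_2 from 14/27ab³ + 5/27ab² - 353/42ab + 185/42a + 2/7b - 150/7 → 11/27ab² - 353/42ab + 185/42a - 4/9b⁴ - 2/27b³ - 10/9b² + 2/7b - 150/7
  leading term ab²: subtract (11/189b)·f_2 from 11/27ab² - 353/42ab + 185/42a - 4/9b⁴ - 2/27b³ - 10/9b² + 2/7b - 150/7 → -1037/126ab + 185/42a - 4/9b⁴ - 80/189b³ - 221/189b² - 37/63b - 150/7
  leading term ab: subtract (-1037/882)·f_2 from -1037/126ab + 185/42a - 4/9b⁴ - 80/189b³ - 221/189b² - 37/63b - 150/7 → 43/49a - 4/9b⁴ - 80/189b³ + 7786/1323b² + 173/294b - 1115/294
  leading term a: subtract (-301/810)·h_4 from 43/49a - 4/9b⁴ - 80/189b³ + 7786/1323b² + 173/294b - 1115/294 → -4/9b⁴ + 2/63b³ + 127/21b² - 44/7b - 3/7
  leading term b⁴: subtract (196/2979b)·h_5 from -4/9b⁴ + 2/63b³ + 127/21b² - 44/7b - 3/7 → 1784/6951b³ + 3989/20853b² - 19052/6951b - 3/7
  leading term b³: subtract (-12488/328683)·h_5 from 1784/6951b³ + 3989/20853b² - 19052/6951b - 3/7 → 60557/986049b² + 70224/109561b - 271229/109561
  leading term b²: subtract (34604/496169)·h_6 from 60557/986049b² + 70224/109561b - 271229/109561 → 28939819/53586252b - 28939819/17862084
  leading term b: no divisor's leading term divides it; move 28939819/53586252b to the remainder.
  leading term 1: no divisor's leading term divides it; move -28939819/17862084 to the remainder.
  remainder 28939819/53586252b - 28939819/17862084 ≠ 0; add h_7 = 28939819/53586252b - 28939819/17862084 to the basis.

The other S-polynomials (S(f_2,h_4), S(f_3,h_4), S(f_1,h_5), S(f_2,h_5), S(f_3,h_5), S(h_4,h_5), S(f_1,h_6), S(f_2,h_6), S(f_3,h_6), S(h_4,h_6), S(h_5,h_6), S(f_1,h_7), S(f_2,h_7), S(f_3,h_7), S(h_4,h_7), S(h_5,h_7), S(h_6,h_7)) all reduce to 0 modulo the current basis, so we have a Gröbner basis.
Inter-reduce: drop elements whose leading term is divisible by another's, tail-reduce, and make monic.
Reduced Gröbner basis: {a + 4, b - 3}.

A lex Gröbner basis eliminates variables successively. Here b - 3 depends only on b, with roots {3}; lifting each root through the earlier basis elements recovers the full solutions.
  b = 3: the earlier basis element becomes a + 4 = 0, giving a = -4 — point (-4, 3).
Each listed point satisfies every original equation (direct substitution).
This is the nonlinear analogue of row-reducing a linear system.

{(-4, 3)}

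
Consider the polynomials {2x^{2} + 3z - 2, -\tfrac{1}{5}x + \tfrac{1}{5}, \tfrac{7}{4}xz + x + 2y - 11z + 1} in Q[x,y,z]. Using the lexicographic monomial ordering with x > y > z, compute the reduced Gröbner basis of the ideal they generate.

The reduced Gröbner basis is the canonical form of the ideal for this ordering.

f_1 = 2x^{2} + 3z - 2, LT = x^{2}.
f_2 = -\tfrac{1}{5}x + \tfrac{1}{5}, LT = x.
f_3 = \tfrac{7}{4}xz + x + 2y - 11z + 1, LT = xz.

S(f_1,f_2): lcm = x^{2}. S = x + \tfrac{3}{2}z - 1.
  leading term x: subtract (-5)·f_2 from x + \tfrac{3}{2}z - 1 → \tfrac{3}{2}z
  leading term z: no divisor's leading term divides it; move \tfrac{3}{2}z to the remainder.
  remainder \tfrac{3}{2}z ≠ 0; add g_4 = \tfrac{3}{2}z to the basis.

S(f_1,f_3): lcm = x^{2}z. S = -\tfrac{4}{7}x^{2} - \tfrac{8}{7}xy + \tfrac{44}{7}xz - \tfrac{4}{7}x + \tfrac{3}{2}z^{2} - z.
  leading term x^{2}: subtract (-\tfrac{2}{7})·f_1 from -\tfrac{4}{7}x^{2} - \tfrac{8}{7}xy + \tfrac{44}{7}xz - \tfrac{4}{7}x + \tfrac{3}{2}z^{2} - z → -\tfrac{8}{7}xy + \tfrac{44}{7}xz - \tfrac{4}{7}x + \tfrac{3}{2}z^{2} - \tfrac{1}{7}z - \tfrac{4}{7}
  leading term xy: subtract (\tfrac{40}{7}y)·f_2 from -\tfrac{8}{7}xy + \tfrac{44}{7}xz - \tfrac{4}{7}x + \tfrac{3}{2}z^{2} - \tfrac{1}{7}z - \tfrac{4}{7} → \tfrac{44}{7}xz - \tfrac{4}{7}x - \tfrac{8}{7}y + \tfrac{3}{2}z^{2} - \tfrac{1}{7}z - \tfrac{4}{7}
  leading term xz: subtract (-\tfrac{220}{7}z)·f_2 from \tfrac{44}{7}xz - \tfrac{4}{7}x - \tfrac{8}{7}y + \tfrac{3}{2}z^{2} - \tfrac{1}{7}z - \tfrac{4}{7} → -\tfrac{4}{7}x - \tfrac{8}{7}y + \tfrac{3}{2}z^{2} + \tfrac{43}{7}z - \tfrac{4}{7}
  leading term x: subtract (\tfrac{20}{7})·f_2 from -\tfrac{4}{7}x - \tfrac{8}{7}y + \tfrac{3}{2}z^{2} + \tfrac{43}{7}z - \tfrac{4}{7} → -\tfrac{8}{7}y + \tfrac{3}{2}z^{2} + \tfrac{43}{7}z - \tfrac{8}{7}
  leading term y: no divisor's leading term divides it; move -\tfrac{8}{7}y to the remainder.
  leading term z^{2}: subtract (z)·g_4 from \tfrac{3}{2}z^{2} + \tfrac{43}{7}z - \tfrac{8}{7} → \tfrac{43}{7}z - \tfrac{8}{7}
  leading term z: subtract (\tfrac{86}{21})·g_4 from \tfrac{43}{7}z - \tfrac{8}{7} → -\tfrac{8}{7}
  leading term 1: no divisor's leading term divides it; move -\tfrac{8}{7} to the remainder.
  remainder -\tfrac{8}{7}y - \tfrac{8}{7} ≠ 0; add g_5 = -\tfrac{8}{7}y - \tfrac{8}{7} to the basis.

The other S-polynomials (S(f_2,f_3), S(f_1,g_4), S(f_2,g_4), S(f_3,g_4), S(f_1,g_5), S(f_2,g_5), S(f_3,g_5), S(g_4,g_5)) all reduce to 0 modulo the current basis, so we have a Gröbner basis.
Inter-reduce: drop elements whose leading term is divisible by another's, tail-reduce, and make monic.

G = {x - 1, y + 1, z}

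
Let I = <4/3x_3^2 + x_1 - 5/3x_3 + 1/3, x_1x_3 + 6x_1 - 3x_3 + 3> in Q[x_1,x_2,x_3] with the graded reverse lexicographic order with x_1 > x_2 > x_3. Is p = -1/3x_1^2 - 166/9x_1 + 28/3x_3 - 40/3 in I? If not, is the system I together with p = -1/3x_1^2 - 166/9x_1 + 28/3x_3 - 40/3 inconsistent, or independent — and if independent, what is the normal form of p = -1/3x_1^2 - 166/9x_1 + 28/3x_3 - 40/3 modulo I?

First compute the reduced Gröbner basis of I by Buchberger's algorithm.
f_1 = 4/3x_3^2 + x_1 - 5/3x_3 + 1/3, LT = x_3^2.
f_2 = x_1x_3 + 6x_1 - 3x_3 + 3, LT = x_1x_3.

S(f_1,f_2): lcm = x_1x_3^2. S = 3/4x_1^2 - 29/4x_1x_3 + 3x_3^2 + 1/4x_1 - 3x_3.
  leading term x_1^2: no divisor's leading term divides it; move 3/4x_1^2 to the remainder.
  leading term x_1x_3: subtract (-29/4)·f_2 from -29/4x_1x_3 + 3x_3^2 + 1/4x_1 - 3x_3 → 3x_3^2 + 175/4x_1 - 99/4x_3 + 87/4
  leading term x_3^2: subtract (9/4)·f_1 from 3x_3^2 + 175/4x_1 - 99/4x_3 + 87/4 → 83/2x_1 - 21x_3 + 21
  leading term x_1: no divisor's leading term divides it; move 83/2x_1 to the remainder.
  leading term x_3: no divisor's leading term divides it; move -21x_3 to the remainder.
  leading term 1: no divisor's leading term divides it; move 21 to the remainder.
  remainder 3/4x_1^2 + 83/2x_1 - 21x_3 + 21 ≠ 0; add h_3 = 3/4x_1^2 + 83/2x_1 - 21x_3 + 21 to the basis.

The other S-polynomials (S(f_1,h_3), S(f_2,h_3)) all reduce to 0 modulo the current basis, so we have a Gröbner basis.
Inter-reduce: drop elements whose leading term is divisible by another's, tail-reduce, and make monic.
Reduced Gröbner basis: {x_1^2 + 166/3x_1 - 28x_3 + 28, x_1x_3 + 6x_1 - 3x_3 + 3, x_3^2 + 3/4x_1 - 5/4x_3 + 1/4}.
Label its elements g_1 = x_1^2 + 166/3x_1 - 28x_3 + 28, g_2 = x_1x_3 + 6x_1 - 3x_3 + 3, g_3 = x_3^2 + 3/4x_1 - 5/4x_3 + 1/4.

Reduce p = -1/3x_1^2 - 166/9x_1 + 28/3x_3 - 40/3 modulo G:
  leading term x_1^2: subtract (-1/3)·g_1 from -1/3x_1^2 - 166/9x_1 + 28/3x_3 - 40/3 → -4
  leading term 1: no divisor's leading term divides it; move -4 to the remainder.
  normal form = -4.
The normal form is nonzero, so p ∉ I. Since p minus its normal form lies in I, I + (p) = I + (r) where r = -4; decide whether this ideal is the whole ring.
Here r = -4 is a nonzero constant, hence a unit: 1 ∈ I + (p), the Gröbner basis of I + (p) is {1}, and the enlarged system has no common solution — adjoining p is inconsistent.

The remainder on division by a Gröbner basis is unique — it is the normal form.

Adjoining -1/3x_1^2 - 166/9x_1 + 28/3x_3 - 40/3 makes the ideal the whole ring: the system is inconsistent.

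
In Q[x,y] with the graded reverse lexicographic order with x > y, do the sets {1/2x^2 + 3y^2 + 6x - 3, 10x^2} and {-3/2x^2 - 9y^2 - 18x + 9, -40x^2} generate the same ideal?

Two ideals are equal iff their reduced Gröbner bases coincide (the reduced basis is unique for a fixed ordering).
Buchberger on the first generating set:
f_1 = 1/2x^2 + 3y^2 + 6x - 3, LT = x^2.
f_2 = 10x^2, LT = x^2.

S(f_1,f_2): lcm = x^2. S = 6y^2 + 12x - 6.
  leading term y^2: no divisor's leading term divides it; move 6y^2 to the remainder.
  leading term x: no divisor's leading term divides it; move 12x to the remainder.
  leading term 1: no divisor's leading term divides it; move -6 to the remainder.
  remainder 6y^2 + 12x - 6 ≠ 0; add g_3 = 6y^2 + 12x - 6 to the basis.

The other S-polynomials (S(f_1,g_3), S(f_2,g_3)) all reduce to 0 modulo the current basis, so we have a Gröbner basis.
Inter-reduce: drop elements whose leading term is divisible by another's, tail-reduce, and make monic.
Reduced Gröbner basis: {x^2, y^2 + 2x - 1}.

Buchberger on the second generating set:
h_1 = -3/2x^2 - 9y^2 - 18x + 9, LT = x^2.
h_2 = -40x^2, LT = x^2.

S(h_1,h_2): lcm = x^2. S = 6y^2 + 12x - 6.
  leading term y^2: no divisor's leading term divides it; move 6y^2 to the remainder.
  leading term x: no divisor's leading term divides it; move 12x to the remainder.
  leading term 1: no divisor's leading term divides it; move -6 to the remainder.
  remainder 6y^2 + 12x - 6 ≠ 0; add k_3 = 6y^2 + 12x - 6 to the basis.

The other S-polynomials (S(h_1,k_3), S(h_2,k_3)) all reduce to 0 modulo the current basis, so we have a Gröbner basis.
Inter-reduce: drop elements whose leading term is divisible by another's, tail-reduce, and make monic.
Reduced Gröbner basis: {x^2, y^2 + 2x - 1}.

The two bases agree; hence the ideals are identical.
The same test decides containment: I ⊆ J iff every generator of I reduces to 0 modulo a Gröbner basis of J.

Yes, the ideals are equal.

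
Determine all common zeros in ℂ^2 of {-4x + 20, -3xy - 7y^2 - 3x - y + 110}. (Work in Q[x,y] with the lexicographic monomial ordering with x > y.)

Compute a lex Gröbner basis by Buchberger's algorithm.
f_1 = -4x + 20, LT = x.
f_2 = -3xy - 3x - 7y^2 - y + 110, LT = xy.

S(f_1,f_2): lcm = xy. S = -x - 7/3y^2 - 16/3y + 110/3.
  reduce S modulo (f_1, f_2):
  remainder -7/3y^2 - 16/3y + 95/3 ≠ 0; add h_3 = -7/3y^2 - 16/3y + 95/3 to the basis.

The other S-polynomials (S(f_1,h_3), S(f_2,h_3)) all reduce to 0 modulo the current basis, so we have a Gröbner basis.
Inter-reduce: drop elements whose leading term is divisible by another's, tail-reduce, and make monic.
Reduced Gröbner basis: {x - 5, y^2 + 16/7y - 95/7}.

Elimination: the polynomial y^2 + 16/7y - 95/7 lies in the elimination ideal for y, so y ∈ {-5, 19/7}. For each such y, the remaining basis elements (now univariate) give the rest of the solution.
  y = -5: the earlier basis element becomes x - 5 = 0, giving x = 5 — point (5, -5).
  y = 19/7: the earlier basis element becomes x - 5 = 0, giving x = 5 — point (5, 19/7).

{(5, -5), (5, 19/7)}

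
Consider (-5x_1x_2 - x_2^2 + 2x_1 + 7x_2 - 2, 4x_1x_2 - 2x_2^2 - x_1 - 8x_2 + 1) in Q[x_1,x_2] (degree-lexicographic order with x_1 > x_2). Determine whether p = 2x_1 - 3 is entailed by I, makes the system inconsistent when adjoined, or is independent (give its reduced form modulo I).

Adjoining 2x_1 - 3 makes the ideal the whole ring: the system is inconsistent.

First compute the reduced Gröbner basis of I by Buchberger's algorithm.
f_1 = -5x_1x_2 - x_2^2 + 2x_1 + 7x_2 - 2, LT = x_1x_2.
f_2 = 4x_1x_2 - 2x_2^2 - x_1 - 8x_2 + 1, LT = x_1x_2.

S(f_1,f_2): lcm = x_1x_2. S = 7/10x_2^2 - 3/20x_1 + 3/5x_2 + 3/20.
  leading term x_2^2: no divisor's leading term divides it; move 7/10x_2^2 to the remainder.
  leading term x_1: no divisor's leading term divides it; move -3/20x_1 to the remainder.
  leading term x_2: no divisor's leading term divides it; move 3/5x_2 to the remainder.
  leading term 1: no divisor's leading term divides it; move 3/20 to the remainder.
  remainder 7/10x_2^2 - 3/20x_1 + 3/5x_2 + 3/20 ≠ 0; add h_3 = 7/10x_2^2 - 3/20x_1 + 3/5x_2 + 3/20 to the basis.

S(f_1,h_3): lcm = x_1x_2^2. S = 1/5x_2^3 + 3/14x_1^2 - 44/35x_1x_2 - 7/5x_2^2 - 3/14x_1 + 2/5x_2.
  leading term x_2^3: subtract (2/7x_2)·h_3 from 1/5x_2^3 + 3/14x_1^2 - 44/35x_1x_2 - 7/5x_2^2 - 3/14x_1 + 2/5x_2 → 3/14x_1^2 - 17/14x_1x_2 - 11/7x_2^2 - 3/14x_1 + 5/14x_2
  leading term x_1^2: no divisor's leading term divides it; move 3/14x_1^2 to the remainder.
  leading term x_1x_2: subtract (17/70)·f_1 from -17/14x_1x_2 - 11/7x_2^2 - 3/14x_1 + 5/14x_2 → -93/70x_2^2 - 7/10x_1 - 47/35x_2 + 17/35
  leading term x_2^2: subtract (-93/49)·h_3 from -93/70x_2^2 - 7/10x_1 - 47/35x_2 + 17/35 → -193/196x_1 - 10/49x_2 + 151/196
  leading term x_1: no divisor's leading term divides it; move -193/196x_1 to the remainder.
  leading term x_2: no divisor's leading term divides it; move -10/49x_2 to the remainder.
  leading term 1: no divisor's leading term divides it; move 151/196 to the remainder.
  remainder 3/14x_1^2 - 193/196x_1 - 10/49x_2 + 151/196 ≠ 0; add h_4 = 3/14x_1^2 - 193/196x_1 - 10/49x_2 + 151/196 to the basis.

The other S-polynomials (S(f_2,h_3), S(f_1,h_4), S(f_2,h_4), S(h_3,h_4)) all reduce to 0 modulo the current basis, so we have a Gröbner basis.
Inter-reduce: drop elements whose leading term is divisible by another's, tail-reduce, and make monic.
Reduced Gröbner basis: {x_1^2 - 193/42x_1 - 20/21x_2 + 151/42, x_1x_2 - 5/14x_1 - 11/7x_2 + 5/14, x_2^2 - 3/14x_1 + 6/7x_2 + 3/14}.
Label its elements g_1 = x_1^2 - 193/42x_1 - 20/21x_2 + 151/42, g_2 = x_1x_2 - 5/14x_1 - 11/7x_2 + 5/14, g_3 = x_2^2 - 3/14x_1 + 6/7x_2 + 3/14.

Reduce p = 2x_1 - 3 modulo G:
  leading term x_1: no divisor's leading term divides it; move 2x_1 to the remainder.
  leading term 1: no divisor's leading term divides it; move -3 to the remainder.
  normal form = 2x_1 - 3.
The normal form is nonzero, so p ∉ I. Since p minus its normal form lies in I, I + (p) = I + (r) where r = 2x_1 - 3; decide whether this ideal is the whole ring.
Run Buchberger on G together with r (pairs among the g_i already reduce to 0 since G is a Gröbner basis):
g_1 = x_1^2 - 193/42x_1 - 20/21x_2 + 151/42, LT = x_1^2.
g_2 = x_1x_2 - 5/14x_1 - 11/7x_2 + 5/14, LT = x_1x_2.
g_3 = x_2^2 - 3/14x_1 + 6/7x_2 + 3/14, LT = x_2^2.
r = 2x_1 - 3, LT = x_1.

S(g_1,r): lcm = x_1^2. S = -65/21x_1 - 20/21x_2 + 151/42.
  leading term x_1: subtract (-65/42)·r from -65/21x_1 - 20/21x_2 + 151/42 → -20/21x_2 - 22/21
  leading term x_2: no divisor's leading term divides it; move -20/21x_2 to the remainder.
  leading term 1: no divisor's leading term divides it; move -22/21 to the remainder.
  remainder -20/21x_2 - 22/21 ≠ 0; add m_5 = -20/21x_2 - 22/21 to the basis.

S(g_2,r): lcm = x_1x_2. S = -5/14x_1 - 1/14x_2 + 5/14.
  leading term x_1: subtract (-5/28)·r from -5/14x_1 - 1/14x_2 + 5/14 → -1/14x_2 - 5/28
  leading term x_2: subtract (3/40)·m_5 from -1/14x_2 - 5/28 → -1/10
  leading term 1: no divisor's leading term divides it; move -1/10 to the remainder.
  remainder -1/10 ≠ 0; add m_6 = -1/10 to the basis.

The other S-polynomials (S(g_1,g_2), S(g_1,g_3), S(g_2,g_3), S(g_3,r), S(g_1,m_5), S(g_2,m_5), S(g_3,m_5), S(r,m_5), S(g_1,m_6), S(g_2,m_6), S(g_3,m_6), S(r,m_6), S(m_5,m_6)) all reduce to 0 modulo the current basis, so we have a Gröbner basis.
Inter-reduce: drop elements whose leading term is divisible by another's, tail-reduce, and make monic.
Reduced Gröbner basis: {1}.
The reduced Gröbner basis of I + (p) is {1}: the ideal is the whole ring, so the enlarged system has no common solution — adjoining p is inconsistent.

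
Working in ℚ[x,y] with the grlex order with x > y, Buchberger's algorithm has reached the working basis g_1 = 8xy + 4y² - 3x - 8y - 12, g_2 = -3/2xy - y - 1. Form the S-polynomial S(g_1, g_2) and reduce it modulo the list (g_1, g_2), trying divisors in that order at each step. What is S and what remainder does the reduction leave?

lcm(LM(g_1), LM(g_2)) = xy.
S = (lcm/LT(g_1))·g_1 − (lcm/LT(g_2))·g_2 = ½y² - ⅜x - 5/3y - 13/6.
Reduce S modulo (g_1, g_2) in that order:
  leading term y²: no divisor's leading term divides it; move ½y² to the remainder.
  leading term x: no divisor's leading term divides it; move -⅜x to the remainder.
  leading term y: no divisor's leading term divides it; move -5/3y to the remainder.
  leading term 1: no divisor's leading term divides it; move -13/6 to the remainder.
The remainder ½y² - ⅜x - 5/3y - 13/6 is nonzero, so it would be added as the next basis element.
This is the inner loop of Buchberger's algorithm — each nonzero remainder becomes a new basis element.

S(g_1, g_2) = ½y² - ⅜x - 5/3y - 13/6; remainder on division = ½y² - ⅜x - 5/3y - 13/6.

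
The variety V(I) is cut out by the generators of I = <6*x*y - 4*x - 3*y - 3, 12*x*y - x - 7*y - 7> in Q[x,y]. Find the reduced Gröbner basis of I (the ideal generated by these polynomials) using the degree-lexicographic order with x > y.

G = {y**2 - 19/6*y - 25/6, x - 1/7*y - 1/7}

The reduced Gröbner basis is the canonical form of the ideal for this ordering.

f_1 = 6*x*y - 4*x - 3*y - 3, LT = x*y.
f_2 = 12*x*y - x - 7*y - 7, LT = x*y.

S(f_1,f_2): lcm = x*y. S = -7/12*x + 1/12*y + 1/12.
  leading term x: no divisor's leading term divides it; move -7/12*x to the remainder.
  leading term y: no divisor's leading term divides it; move 1/12*y to the remainder.
  leading term 1: no divisor's leading term divides it; move 1/12 to the remainder.
  remainder -7/12*x + 1/12*y + 1/12 ≠ 0; add g_3 = -7/12*x + 1/12*y + 1/12 to the basis.

S(f_1,g_3): lcm = x*y. S = 1/7*y**2 - 2/3*x - 5/14*y - 1/2.
  leading term y**2: no divisor's leading term divides it; move 1/7*y**2 to the remainder.
  leading term x: subtract (8/7)·g_3 from -2/3*x - 5/14*y - 1/2 → -19/42*y - 25/42
  leading term y: no divisor's leading term divides it; move -19/42*y to the remainder.
  leading term 1: no divisor's leading term divides it; move -25/42 to the remainder.
  remainder 1/7*y**2 - 19/42*y - 25/42 ≠ 0; add g_4 = 1/7*y**2 - 19/42*y - 25/42 to the basis.

S(f_2,g_3): lcm = x*y. S = 1/7*y**2 - 1/12*x - 37/84*y - 7/12.
  leading term y**2: subtract (1)·g_4 from 1/7*y**2 - 1/12*x - 37/84*y - 7/12 → -1/12*x + 1/84*y + 1/84
  leading term x: subtract (1/7)·g_3 from -1/12*x + 1/84*y + 1/84 → 0
  remainder 0.

S(f_1,g_4): lcm = x*y**2. S = 5/2*x*y - 1/2*y**2 + 25/6*x - 1/2*y.
  leading term x*y: subtract (5/12)·f_1 from 5/2*x*y - 1/2*y**2 + 25/6*x - 1/2*y → -1/2*y**2 + 35/6*x + 3/4*y + 5/4
  leading term y**2: subtract (-7/2)·g_4 from -1/2*y**2 + 35/6*x + 3/4*y + 5/4 → 35/6*x - 5/6*y - 5/6
  leading term x: subtract (-10)·g_3 from 35/6*x - 5/6*y - 5/6 → 0
  remainder 0.

S(f_2,g_4): lcm = x*y**2. S = 37/12*x*y - 7/12*y**2 + 25/6*x - 7/12*y.
  leading term x*y: subtract (37/72)·f_1 from 37/12*x*y - 7/12*y**2 + 25/6*x - 7/12*y → -7/12*y**2 + 56/9*x + 23/24*y + 37/24
  leading term y**2: subtract (-49/12)·g_4 from -7/12*y**2 + 56/9*x + 23/24*y + 37/24 → 56/9*x - 8/9*y - 8/9
  leading term x: subtract (-32/3)·g_3 from 56/9*x - 8/9*y - 8/9 → 0
  remainder 0.

S(g_3,g_4): leading monomials are coprime, so the S-polynomial reduces to 0 (Buchberger's first criterion).
Every S-polynomial of the final basis reduces to 0, so we have a Gröbner basis.
Inter-reduce: drop elements whose leading term is divisible by another's, tail-reduce, and make monic.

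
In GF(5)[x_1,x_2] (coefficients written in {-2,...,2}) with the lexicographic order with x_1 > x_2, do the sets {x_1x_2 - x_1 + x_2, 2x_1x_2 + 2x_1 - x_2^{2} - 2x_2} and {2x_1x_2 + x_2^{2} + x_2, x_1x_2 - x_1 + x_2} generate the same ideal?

Since reduced Gröbner bases are canonical representatives of ideals under a given ordering, it suffices to compute and compare them.
Buchberger on the first generating set:
f_1 = x_1x_2 - x_1 + x_2, LT = x_1x_2.
f_2 = 2x_1x_2 + 2x_1 - x_2^{2} - 2x_2, LT = x_1x_2.

S(f_1,f_2): lcm = x_1x_2. S = -2x_1 - 2x_2^{2} + 2x_2.
  leading term x_1: no divisor's leading term divides it; move -2x_1 to the remainder.
  leading term x_2^{2}: no divisor's leading term divides it; move -2x_2^{2} to the remainder.
  leading term x_2: no divisor's leading term divides it; move 2x_2 to the remainder.
  remainder -2x_1 - 2x_2^{2} + 2x_2 ≠ 0; add g_3 = -2x_1 - 2x_2^{2} + 2x_2 to the basis.

S(f_1,g_3): lcm = x_1x_2. S = -x_1 - x_2^{3} + x_2^{2} + x_2.
  leading term x_1: subtract (-2)·g_3 from -x_1 - x_2^{3} + x_2^{2} + x_2 → -x_2^{3} + 2x_2^{2}
  leading term x_2^{3}: no divisor's leading term divides it; move -x_2^{3} to the remainder.
  leading term x_2^{2}: no divisor's leading term divides it; move 2x_2^{2} to the remainder.
  remainder -x_2^{3} + 2x_2^{2} ≠ 0; add g_4 = -x_2^{3} + 2x_2^{2} to the basis.

The other S-polynomials (S(f_2,g_3), S(f_1,g_4), S(f_2,g_4), S(g_3,g_4)) all reduce to 0 modulo the current basis, so we have a Gröbner basis.
Inter-reduce: drop elements whose leading term is divisible by another's, tail-reduce, and make monic.
Reduced Gröbner basis: {x_1 + x_2^{2} - x_2, x_2^{3} - 2x_2^{2}}.

Buchberger on the second generating set:
h_1 = 2x_1x_2 + x_2^{2} + x_2, LT = x_1x_2.
h_2 = x_1x_2 - x_1 + x_2, LT = x_1x_2.

S(h_1,h_2): lcm = x_1x_2. S = x_1 - 2x_2^{2} + 2x_2.
  leading term x_1: no divisor's leading term divides it; move x_1 to the remainder.
  leading term x_2^{2}: no divisor's leading term divides it; move -2x_2^{2} to the remainder.
  leading term x_2: no divisor's leading term divides it; move 2x_2 to the remainder.
  remainder x_1 - 2x_2^{2} + 2x_2 ≠ 0; add k_3 = x_1 - 2x_2^{2} + 2x_2 to the basis.

S(h_1,k_3): lcm = x_1x_2. S = 2x_2^{3} + x_2^{2} - 2x_2.
  leading term x_2^{3}: no divisor's leading term divides it; move 2x_2^{3} to the remainder.
  leading term x_2^{2}: no divisor's leading term divides it; move x_2^{2} to the remainder.
  leading term x_2: no divisor's leading term divides it; move -2x_2 to the remainder.
  remainder 2x_2^{3} + x_2^{2} - 2x_2 ≠ 0; add k_4 = 2x_2^{3} + x_2^{2} - 2x_2 to the basis.

The other S-polynomials (S(h_2,k_3), S(h_1,k_4), S(h_2,k_4), S(k_3,k_4)) all reduce to 0 modulo the current basis, so we have a Gröbner basis.
Inter-reduce: drop elements whose leading term is divisible by another's, tail-reduce, and make monic.
Reduced Gröbner basis: {x_1 - 2x_2^{2} + 2x_2, x_2^{3} - 2x_2^{2} - x_2}.

These differ, so the ideals are not equal.

No, the ideals differ.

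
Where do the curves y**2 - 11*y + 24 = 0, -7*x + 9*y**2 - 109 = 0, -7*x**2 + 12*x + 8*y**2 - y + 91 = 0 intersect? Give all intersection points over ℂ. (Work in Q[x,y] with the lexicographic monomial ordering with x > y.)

Compute a lex Gröbner basis by Buchberger's algorithm.
f_1 = y**2 - 11*y + 24, LT = y**2.
f_2 = -7*x + 9*y**2 - 109, LT = x.
f_3 = -7*x**2 + 12*x + 8*y**2 - y + 91, LT = x**2.

S(f_1,f_2): leading monomials are coprime, so the S-polynomial reduces to 0 (Buchberger's first criterion).
S(f_1,f_3): leading monomials are coprime, so the S-polynomial reduces to 0 (Buchberger's first criterion).
S(f_2,f_3): lcm = x**2. S = -9/7*x*y**2 + 121/7*x + 8/7*y**2 - 1/7*y + 13.
  leading term x*y**2: subtract (-9/7*x)·f_1 from -9/7*x*y**2 + 121/7*x + 8/7*y**2 - 1/7*y + 13 → -99/7*x*y + 337/7*x + 8/7*y**2 - 1/7*y + 13
  leading term x*y: subtract (99/49*y)·f_2 from -99/7*x*y + 337/7*x + 8/7*y**2 - 1/7*y + 13 → 337/7*x - 891/49*y**3 + 8/7*y**2 + 10784/49*y + 13
  leading term x: subtract (-337/49)·f_2 from 337/7*x - 891/49*y**3 + 8/7*y**2 + 10784/49*y + 13 → -891/49*y**3 + 3089/49*y**2 + 10784/49*y - 36096/49
  leading term y**3: subtract (-891/49*y)·f_1 from -891/49*y**3 + 3089/49*y**2 + 10784/49*y - 36096/49 → -6712/49*y**2 + 32168/49*y - 36096/49
  leading term y**2: subtract (-6712/49)·f_1 from -6712/49*y**2 + 32168/49*y - 36096/49 → -5952/7*y + 17856/7
  leading term y: no divisor's leading term divides it; move -5952/7*y to the remainder.
  leading term 1: no divisor's leading term divides it; move 17856/7 to the remainder.
  remainder -5952/7*y + 17856/7 ≠ 0; add h_4 = -5952/7*y + 17856/7 to the basis.

S(f_1,h_4): lcm = y**2. S = -8*y + 24.
  leading term y: subtract (7/744)·h_4 from -8*y + 24 → 0
  remainder 0.

S(f_2,h_4): leading monomials are coprime, so the S-polynomial reduces to 0 (Buchberger's first criterion).
S(f_3,h_4): leading monomials are coprime, so the S-polynomial reduces to 0 (Buchberger's first criterion).
Every S-polynomial of the final basis reduces to 0, so we have a Gröbner basis.
Inter-reduce: drop elements whose leading term is divisible by another's, tail-reduce, and make monic.
Reduced Gröbner basis: {x + 4, y - 3}.

A lex Gröbner basis eliminates variables successively. Here y - 3 depends only on y, with roots {3}; lifting each root through the earlier basis elements recovers the full solutions.
  y = 3: the earlier basis element becomes x + 4 = 0, giving x = -4 — point (-4, 3).

{(-4, 3)}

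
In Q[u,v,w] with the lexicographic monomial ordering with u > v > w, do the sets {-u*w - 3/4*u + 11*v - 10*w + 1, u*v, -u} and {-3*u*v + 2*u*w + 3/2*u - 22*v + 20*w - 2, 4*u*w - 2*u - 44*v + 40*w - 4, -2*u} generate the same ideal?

Yes, the ideals are equal.

For a fixed monomial order, each ideal has a unique reduced Gröbner basis; comparing bases decides equality.
Buchberger on the first generating set:
f_1 = -u*w - 3/4*u + 11*v - 10*w + 1, LT = u*w.
f_2 = u*v, LT = u*v.
f_3 = -u, LT = u.

S(f_1,f_2): lcm = u*v*w. S = 3/4*u*v - 11*v**2 + 10*v*w - v.
  reduce S modulo (f_1, f_2, f_3):
  remainder -11*v**2 + 10*v*w - v ≠ 0; add g_4 = -11*v**2 + 10*v*w - v to the basis.

S(f_1,f_3): lcm = u*w. S = 3/4*u - 11*v + 10*w - 1.
  reduce S modulo (f_1, f_2, f_3, g_4):
  remainder -11*v + 10*w - 1 ≠ 0; add g_5 = -11*v + 10*w - 1 to the basis.

The other S-polynomials (S(f_2,f_3), S(f_1,g_4), S(f_2,g_4), S(f_3,g_4), S(f_1,g_5), S(f_2,g_5), S(f_3,g_5), S(g_4,g_5)) all reduce to 0 modulo the current basis, so we have a Gröbner basis.
Inter-reduce: drop elements whose leading term is divisible by another's, tail-reduce, and make monic.
Reduced Gröbner basis: {u, v - 10/11*w + 1/11}.

Buchberger on the second generating set:
h_1 = -3*u*v + 2*u*w + 3/2*u - 22*v + 20*w - 2, LT = u*v.
h_2 = 4*u*w - 2*u - 44*v + 40*w - 4, LT = u*w.
h_3 = -2*u, LT = u.

S(h_1,h_2): lcm = u*v*w. S = 1/2*u*v - 2/3*u*w**2 - 1/2*u*w + 11*v**2 - 8/3*v*w + v - 20/3*w**2 + 2/3*w.
  reduce S modulo (h_1, h_2, h_3):
  remainder 11*v**2 - 10*v*w - 49/6*v + 25/3*w - 5/6 ≠ 0; add k_4 = 11*v**2 - 10*v*w - 49/6*v + 25/3*w - 5/6 to the basis.

S(h_2,h_3): lcm = u*w. S = -1/2*u - 11*v + 10*w - 1.
  reduce S modulo (h_1, h_2, h_3, k_4):
  remainder -11*v + 10*w - 1 ≠ 0; add k_5 = -11*v + 10*w - 1 to the basis.

The other S-polynomials (S(h_1,h_3), S(h_1,k_4), S(h_2,k_4), S(h_3,k_4), S(h_1,k_5), S(h_2,k_5), S(h_3,k_5), S(k_4,k_5)) all reduce to 0 modulo the current basis, so we have a Gröbner basis.
Inter-reduce: drop elements whose leading term is divisible by another's, tail-reduce, and make monic.
Reduced Gröbner basis: {u, v - 10/11*w + 1/11}.

The two bases agree; hence the ideals are identical.
The same test decides containment: I ⊆ J iff every generator of I reduces to 0 modulo a Gröbner basis of J.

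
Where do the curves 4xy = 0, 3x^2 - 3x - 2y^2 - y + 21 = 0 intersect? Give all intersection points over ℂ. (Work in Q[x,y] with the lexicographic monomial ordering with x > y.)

{(0, -7/2), (1/2 - 3*sqrt(3)*I/2, 0), (1/2 + 3*sqrt(3)*I/2, 0), (0, 3)}

Compute a lex Gröbner basis by Buchberger's algorithm.
f_1 = 4xy, LT = xy.
f_2 = 3x^2 - 3x - 2y^2 - y + 21, LT = x^2.

S(f_1,f_2): lcm = x^2y. S = xy + 2/3y^3 + 1/3y^2 - 7y.
  leading term xy: subtract (1/4)·f_1 from xy + 2/3y^3 + 1/3y^2 - 7y → 2/3y^3 + 1/3y^2 - 7y
  leading term y^3: no divisor's leading term divides it; move 2/3y^3 to the remainder.
  leading term y^2: no divisor's leading term divides it; move 1/3y^2 to the remainder.
  leading term y: no divisor's leading term divides it; move -7y to the remainder.
  remainder 2/3y^3 + 1/3y^2 - 7y ≠ 0; add h_3 = 2/3y^3 + 1/3y^2 - 7y to the basis.

The other S-polynomials (S(f_1,h_3), S(f_2,h_3)) all reduce to 0 modulo the current basis, so we have a Gröbner basis.
Inter-reduce: drop elements whose leading term is divisible by another's, tail-reduce, and make monic.
Reduced Gröbner basis: {x^2 - x - 2/3y^2 - 1/3y + 7, xy, y^3 + 1/2y^2 - 21/2y}.

A lex Gröbner basis eliminates variables successively. Here y^3 + 1/2y^2 - 21/2y depends only on y, with roots {-7/2, 0, 3}; lifting each root through the earlier basis elements recovers the full solutions.
  y = -7/2: the earlier basis elements become x^2 - x = 0; -7/2x = 0, giving x = 0 — point (0, -7/2).
  y = 0: the earlier basis element becomes x^2 - x + 7 = 0, giving x = 1/2 - 3*sqrt(3)*I/2, 1/2 + 3*sqrt(3)*I/2 — points (1/2 - 3*sqrt(3)*I/2, 0), (1/2 + 3*sqrt(3)*I/2, 0).
  y = 3: the earlier basis elements become x^2 - x = 0; 3x = 0, giving x = 0 — point (0, 3).
Substituting each solution back into the original system confirms all equations vanish.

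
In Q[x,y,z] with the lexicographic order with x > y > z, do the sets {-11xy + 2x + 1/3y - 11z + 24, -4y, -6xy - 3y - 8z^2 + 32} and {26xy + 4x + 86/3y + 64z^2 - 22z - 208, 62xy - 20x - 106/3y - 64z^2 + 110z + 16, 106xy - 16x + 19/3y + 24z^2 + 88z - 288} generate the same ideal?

For a fixed monomial order, each ideal has a unique reduced Gröbner basis; comparing bases decides equality.
Buchberger on the first generating set:
f_1 = -11xy + 2x + 1/3y - 11z + 24, LT = xy.
f_2 = -4y, LT = y.
f_3 = -6xy - 3y - 8z^2 + 32, LT = xy.

S(f_1,f_2): lcm = xy. S = -2/11x - 1/33y + z - 24/11.
  reduce S modulo (f_1, f_2, f_3):
  remainder -2/11x + z - 24/11 ≠ 0; add g_4 = -2/11x + z - 24/11 to the basis.

S(f_1,f_3): lcm = xy. S = -2/11x - 35/66y - 4/3z^2 + z + 104/33.
  reduce S modulo (f_1, f_2, f_3, g_4):
  remainder -4/3z^2 + 16/3 ≠ 0; add g_5 = -4/3z^2 + 16/3 to the basis.

The other S-polynomials (S(f_2,f_3), S(f_1,g_4), S(f_2,g_4), S(f_3,g_4), S(f_1,g_5), S(f_2,g_5), S(f_3,g_5), S(g_4,g_5)) all reduce to 0 modulo the current basis, so we have a Gröbner basis.
Inter-reduce: drop elements whose leading term is divisible by another's, tail-reduce, and make monic.
Reduced Gröbner basis: {x - 11/2z + 12, y, z^2 - 4}.

Buchberger on the second generating set:
h_1 = 26xy + 4x + 86/3y + 64z^2 - 22z - 208, LT = xy.
h_2 = 62xy - 20x - 106/3y - 64z^2 + 110z + 16, LT = xy.
h_3 = 106xy - 16x + 19/3y + 24z^2 + 88z - 288, LT = xy.

S(h_1,h_2): lcm = xy. S = 192/403x + 674/403y + 1408/403z^2 - 1056/403z - 256/31.
  reduce S modulo (h_1, h_2, h_3):
  remainder 192/403x + 674/403y + 1408/403z^2 - 1056/403z - 256/31 ≠ 0; add k_4 = 192/403x + 674/403y + 1408/403z^2 - 1056/403z - 256/31 to the basis.

S(h_1,h_3): lcm = xy. S = 210/689x + 1437/1378y + 1540/689z^2 - 1155/689z - 280/53.
  reduce S modulo (h_1, h_2, h_3, k_4):
  remainder -23/848y ≠ 0; add k_5 = -23/848y to the basis.

S(h_1,k_4): lcm = xy. S = 2/13x - 337/96y^2 - 22/3yz^2 + 11/2yz + 719/39y + 32/13z^2 - 11/13z - 8.
  reduce S modulo (h_1, h_2, h_3, k_4, k_5):
  remainder 4/3z^2 - 16/3 ≠ 0; add k_6 = 4/3z^2 - 16/3 to the basis.

The other S-polynomials (S(h_2,h_3), S(h_2,k_4), S(h_3,k_4), S(h_1,k_5), S(h_2,k_5), S(h_3,k_5), S(k_4,k_5), S(h_1,k_6), S(h_2,k_6), S(h_3,k_6), S(k_4,k_6), S(k_5,k_6)) all reduce to 0 modulo the current basis, so we have a Gröbner basis.
Inter-reduce: drop elements whose leading term is divisible by another's, tail-reduce, and make monic.
Reduced Gröbner basis: {x - 11/2z + 12, y, z^2 - 4}.

The two bases agree; hence the ideals are identical.

Yes, the ideals are equal.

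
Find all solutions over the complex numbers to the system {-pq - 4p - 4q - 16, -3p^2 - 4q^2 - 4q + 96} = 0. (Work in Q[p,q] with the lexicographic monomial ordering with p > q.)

{(-4, -4), (4, -4), (-4, 3)}

Compute a lex Gröbner basis by Buchberger's algorithm.
f_1 = -pq - 4p - 4q - 16, LT = pq.
f_2 = -3p^2 - 4q^2 - 4q + 96, LT = p^2.

S(f_1,f_2): lcm = p^2q. S = 4p^2 + 4pq + 16p - 4/3q^3 - 4/3q^2 + 32q.
  reduce S modulo (f_1, f_2):
  remainder -4/3q^3 - 20/3q^2 + 32/3q + 64 ≠ 0; add h_3 = -4/3q^3 - 20/3q^2 + 32/3q + 64 to the basis.

The other S-polynomials (S(f_1,h_3), S(f_2,h_3)) all reduce to 0 modulo the current basis, so we have a Gröbner basis.
Inter-reduce: drop elements whose leading term is divisible by another's, tail-reduce, and make monic.
Reduced Gröbner basis: {p^2 + 4/3q^2 + 4/3q - 32, pq + 4p + 4q + 16, q^3 + 5q^2 - 8q - 48}.

The lex basis is triangular: the last element involves only q. Solving q^3 + 5q^2 - 8q - 48 = 0 gives q ∈ {-4, 3}; substituting each value into the earlier elements determines the remaining variables.
  q = -4: the earlier basis element becomes p^2 - 16 = 0, giving p = -4, 4 — points (-4, -4), (4, -4).
  q = 3: the earlier basis elements become p^2 - 16 = 0; 7p + 28 = 0, giving p = -4 — point (-4, 3).
A lex Gröbner basis triangularizes the system, enabling back-substitution.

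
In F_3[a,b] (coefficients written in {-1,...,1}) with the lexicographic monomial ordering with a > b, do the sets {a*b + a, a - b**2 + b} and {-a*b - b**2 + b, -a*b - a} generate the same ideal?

Yes, the ideals are equal.

For a fixed monomial order, each ideal has a unique reduced Gröbner basis; comparing bases decides equality.
Buchberger on the first generating set:
f_1 = a*b + a, LT = a*b.
f_2 = a - b**2 + b, LT = a.

S(f_1,f_2): lcm = a*b. S = a + b**3 - b**2.
  reduce S modulo (f_1, f_2):
  remainder b**3 - b ≠ 0; add g_3 = b**3 - b to the basis.

The other S-polynomials (S(f_1,g_3), S(f_2,g_3)) all reduce to 0 modulo the current basis, so we have a Gröbner basis.
Inter-reduce: drop elements whose leading term is divisible by another's, tail-reduce, and make monic.
Reduced Gröbner basis: {a - b**2 + b, b**3 - b}.

Buchberger on the second generating set:
h_1 = -a*b - b**2 + b, LT = a*b.
h_2 = -a*b - a, LT = a*b.

S(h_1,h_2): lcm = a*b. S = -a + b**2 - b.
  reduce S modulo (h_1, h_2):
  remainder -a + b**2 - b ≠ 0; add k_3 = -a + b**2 - b to the basis.

S(h_1,k_3): lcm = a*b. S = b**3 - b.
  reduce S modulo (h_1, h_2, k_3):
  remainder b**3 - b ≠ 0; add k_4 = b**3 - b to the basis.

The other S-polynomials (S(h_2,k_3), S(h_1,k_4), S(h_2,k_4), S(k_3,k_4)) all reduce to 0 modulo the current basis, so we have a Gröbner basis.
Inter-reduce: drop elements whose leading term is divisible by another's, tail-reduce, and make monic.
Reduced Gröbner basis: {a - b**2 + b, b**3 - b}.

The two bases agree; hence the ideals are identical.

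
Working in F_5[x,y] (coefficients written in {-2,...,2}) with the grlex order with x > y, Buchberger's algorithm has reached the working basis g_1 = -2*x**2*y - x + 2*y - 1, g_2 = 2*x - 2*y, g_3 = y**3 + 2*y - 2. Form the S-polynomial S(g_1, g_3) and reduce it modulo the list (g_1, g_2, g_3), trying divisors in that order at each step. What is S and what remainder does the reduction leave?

lcm(LM(g_1), LM(g_3)) = x**2*y**3.
S = (lcm/LT(g_1))·g_1 − (lcm/LT(g_3))·g_3 = -2*x**2*y - 2*x*y**2 - y**3 + 2*x**2 - 2*y**2.
Reduce S modulo (g_1, g_2, g_3) in that order:
  leading term x**2*y: subtract (1)·g_1 from -2*x**2*y - 2*x*y**2 - y**3 + 2*x**2 - 2*y**2 → -2*x*y**2 - y**3 + 2*x**2 - 2*y**2 + x - 2*y + 1
  leading term x*y**2: subtract (-y**2)·g_2 from -2*x*y**2 - y**3 + 2*x**2 - 2*y**2 + x - 2*y + 1 → 2*y**3 + 2*x**2 - 2*y**2 + x - 2*y + 1
  leading term y**3: subtract (2)·g_3 from 2*y**3 + 2*x**2 - 2*y**2 + x - 2*y + 1 → 2*x**2 - 2*y**2 + x - y
  leading term x**2: subtract (x)·g_2 from 2*x**2 - 2*y**2 + x - y → 2*x*y - 2*y**2 + x - y
  leading term x*y: subtract (y)·g_2 from 2*x*y - 2*y**2 + x - y → x - y
  leading term x: subtract (-2)·g_2 from x - y → 0
The remainder is 0, so this S-polynomial contributes no new basis element.

S(g_1, g_3) = -2*x**2*y - 2*x*y**2 - y**3 + 2*x**2 - 2*y**2; remainder on division = 0.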